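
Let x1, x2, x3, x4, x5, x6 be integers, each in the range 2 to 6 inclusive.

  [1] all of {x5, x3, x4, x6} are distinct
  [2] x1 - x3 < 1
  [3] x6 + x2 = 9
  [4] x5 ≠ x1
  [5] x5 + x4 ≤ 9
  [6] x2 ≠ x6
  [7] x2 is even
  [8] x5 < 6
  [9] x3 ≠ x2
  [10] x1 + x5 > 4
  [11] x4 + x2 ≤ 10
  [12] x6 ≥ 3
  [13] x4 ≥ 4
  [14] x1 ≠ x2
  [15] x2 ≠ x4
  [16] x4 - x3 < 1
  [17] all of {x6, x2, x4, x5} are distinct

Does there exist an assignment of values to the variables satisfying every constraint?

Satisfiable

Setting (x1, x2, x3, x4, x5, x6) = (3, 6, 5, 4, 2, 3) satisfies everything: constraint 2: x1 - x3 = -2; constraint 3: x6 + x2 = 9; constraint 5: x5 + x4 = 6, and the others follow.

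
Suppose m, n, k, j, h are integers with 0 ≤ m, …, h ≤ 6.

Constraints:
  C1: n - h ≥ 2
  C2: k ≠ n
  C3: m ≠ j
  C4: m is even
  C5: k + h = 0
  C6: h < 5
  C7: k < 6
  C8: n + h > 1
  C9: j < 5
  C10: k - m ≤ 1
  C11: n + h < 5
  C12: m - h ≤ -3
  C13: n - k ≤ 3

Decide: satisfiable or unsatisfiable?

Unsatisfiable

Constraints 1, 10, 12, and 13 give n − h ≥ 2, h − m ≥ 3, m − k ≥ -1, k − n ≥ -3.
Adding all 4 inequalities: the left sides telescope to 0, and the right sides sum to 2 + 3 + (-1) + (-3) = 1. So 0 ≥ 1, which is false.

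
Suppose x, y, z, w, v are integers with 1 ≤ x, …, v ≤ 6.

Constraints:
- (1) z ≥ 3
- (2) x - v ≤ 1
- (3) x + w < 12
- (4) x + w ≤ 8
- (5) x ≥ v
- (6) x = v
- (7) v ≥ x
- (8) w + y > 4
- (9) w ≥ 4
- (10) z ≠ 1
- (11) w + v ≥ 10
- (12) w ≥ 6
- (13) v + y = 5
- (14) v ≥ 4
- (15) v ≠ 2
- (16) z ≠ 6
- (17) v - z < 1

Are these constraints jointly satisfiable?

Unsatisfiable

From constraints 5 and 14: x ≥ v ≥ 4. From constraint 12: w ≥ 6. Hence x + w ≥ 10. But constraint 4 requires x + w ≤ 8, and 8 < 10. Contradiction.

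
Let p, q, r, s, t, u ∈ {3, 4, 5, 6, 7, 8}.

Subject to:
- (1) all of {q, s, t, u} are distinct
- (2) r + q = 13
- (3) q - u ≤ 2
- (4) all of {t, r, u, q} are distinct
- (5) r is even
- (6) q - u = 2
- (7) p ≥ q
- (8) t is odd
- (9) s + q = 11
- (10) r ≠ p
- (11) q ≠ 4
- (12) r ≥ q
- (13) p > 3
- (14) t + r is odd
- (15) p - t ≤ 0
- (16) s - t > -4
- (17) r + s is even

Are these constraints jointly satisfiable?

Satisfiable

Take p = 5, q = 5, r = 8, s = 6, t = 7, u = 3. Then constraint 2: r + q = 13; constraint 3: q - u = 2, and every other listed constraint is also met.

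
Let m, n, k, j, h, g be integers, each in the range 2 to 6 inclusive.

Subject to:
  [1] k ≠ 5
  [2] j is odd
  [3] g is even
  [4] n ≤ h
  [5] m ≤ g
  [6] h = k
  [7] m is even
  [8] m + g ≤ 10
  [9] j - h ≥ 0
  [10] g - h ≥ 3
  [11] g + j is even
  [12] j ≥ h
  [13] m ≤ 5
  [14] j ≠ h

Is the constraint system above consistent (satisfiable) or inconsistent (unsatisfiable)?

Constraint 3 makes g even and constraint 2 makes j odd, so g + j must be odd. Constraint 11 says g + j is even — contradiction.

Unsatisfiable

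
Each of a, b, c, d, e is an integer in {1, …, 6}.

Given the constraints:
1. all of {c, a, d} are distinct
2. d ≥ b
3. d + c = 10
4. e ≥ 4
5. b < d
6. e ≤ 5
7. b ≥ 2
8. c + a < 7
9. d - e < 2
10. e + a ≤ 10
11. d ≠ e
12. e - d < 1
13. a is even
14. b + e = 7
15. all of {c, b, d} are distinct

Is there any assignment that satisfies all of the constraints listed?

One satisfying assignment is a = 2, b = 2, c = 4, d = 6, e = 5.
For the less obvious constraints — constraint 3: d + c = 10; constraint 8: c + a = 6; constraint 9: d - e = 1 — and the others hold by inspection.

Satisfiable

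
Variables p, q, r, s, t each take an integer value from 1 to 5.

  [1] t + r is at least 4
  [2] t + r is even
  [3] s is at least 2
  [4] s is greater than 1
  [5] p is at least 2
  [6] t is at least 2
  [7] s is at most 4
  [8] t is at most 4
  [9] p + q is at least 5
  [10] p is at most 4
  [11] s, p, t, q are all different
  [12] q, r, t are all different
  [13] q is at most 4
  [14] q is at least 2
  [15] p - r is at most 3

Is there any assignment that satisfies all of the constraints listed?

Unsatisfiable

Constraints 3, 5, 6, 7, 8, 10, 13, and 14 confine each of s, p, t, q to the 3 values {2, …, 4}.
Constraint 11 requires all 4 of them to be distinct, but only 3 values are available — impossible by the pigeonhole principle.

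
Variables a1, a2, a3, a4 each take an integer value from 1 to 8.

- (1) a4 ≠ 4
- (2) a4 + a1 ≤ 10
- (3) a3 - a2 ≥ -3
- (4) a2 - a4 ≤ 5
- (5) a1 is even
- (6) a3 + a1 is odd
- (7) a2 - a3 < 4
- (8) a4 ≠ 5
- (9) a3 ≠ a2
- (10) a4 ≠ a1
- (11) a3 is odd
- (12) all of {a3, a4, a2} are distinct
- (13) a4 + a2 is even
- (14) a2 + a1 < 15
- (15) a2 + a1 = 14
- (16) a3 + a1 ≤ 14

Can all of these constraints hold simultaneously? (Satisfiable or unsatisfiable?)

Setting (a1, a2, a3, a4) = (8, 6, 3, 2) satisfies everything: constraint 2: a4 + a1 = 10; constraint 3: a3 - a2 = -3, and the others follow.

Satisfiable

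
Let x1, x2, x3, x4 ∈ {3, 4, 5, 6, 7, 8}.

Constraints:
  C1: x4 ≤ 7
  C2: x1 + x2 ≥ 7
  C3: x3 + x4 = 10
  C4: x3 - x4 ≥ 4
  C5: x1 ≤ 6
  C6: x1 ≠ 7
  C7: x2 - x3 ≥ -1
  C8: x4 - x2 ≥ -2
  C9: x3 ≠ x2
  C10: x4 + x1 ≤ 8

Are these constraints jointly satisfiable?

Unsatisfiable

Constraints 4, 7, and 8 give x4 − x2 ≥ -2, x2 − x3 ≥ -1, x3 − x4 ≥ 4.
Adding all 3 inequalities: the left sides telescope to 0, and the right sides sum to (-2) + (-1) + 4 = 1. So 0 ≥ 1, which is false.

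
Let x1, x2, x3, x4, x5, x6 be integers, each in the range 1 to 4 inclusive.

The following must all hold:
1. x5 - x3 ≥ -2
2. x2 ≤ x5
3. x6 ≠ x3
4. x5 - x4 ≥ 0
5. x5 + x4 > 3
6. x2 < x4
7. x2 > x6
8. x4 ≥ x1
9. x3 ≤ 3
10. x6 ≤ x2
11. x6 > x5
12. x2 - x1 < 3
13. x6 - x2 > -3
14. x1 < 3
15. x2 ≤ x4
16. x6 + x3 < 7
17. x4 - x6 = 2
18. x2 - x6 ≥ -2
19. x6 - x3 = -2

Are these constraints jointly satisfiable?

Unsatisfiable

Constraints 4, 6, 7, and 11 give x6 < x2, x2 < x4, x4 ≤ x5, x5 < x6. Chaining: x6 < x2 < x4 ≤ x5 < x6, which forces x6 < x6 — impossible.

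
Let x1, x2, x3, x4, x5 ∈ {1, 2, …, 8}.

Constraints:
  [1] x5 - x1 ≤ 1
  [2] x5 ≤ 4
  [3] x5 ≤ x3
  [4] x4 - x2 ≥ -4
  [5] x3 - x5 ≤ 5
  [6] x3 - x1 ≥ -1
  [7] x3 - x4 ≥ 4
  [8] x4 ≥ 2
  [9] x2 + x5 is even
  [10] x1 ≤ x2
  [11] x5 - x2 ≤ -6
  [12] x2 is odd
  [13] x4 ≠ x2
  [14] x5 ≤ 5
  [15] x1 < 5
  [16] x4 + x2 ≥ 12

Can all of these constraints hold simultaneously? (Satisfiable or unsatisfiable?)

Constraints 4, 5, 7, and 11 give x4 − x2 ≥ -4, x2 − x5 ≥ 6, x5 − x3 ≥ -5, x3 − x4 ≥ 4.
Adding all 4 inequalities: the left sides telescope to 0, and the right sides sum to (-4) + 6 + (-5) + 4 = 1. So 0 ≥ 1, which is false.

Unsatisfiable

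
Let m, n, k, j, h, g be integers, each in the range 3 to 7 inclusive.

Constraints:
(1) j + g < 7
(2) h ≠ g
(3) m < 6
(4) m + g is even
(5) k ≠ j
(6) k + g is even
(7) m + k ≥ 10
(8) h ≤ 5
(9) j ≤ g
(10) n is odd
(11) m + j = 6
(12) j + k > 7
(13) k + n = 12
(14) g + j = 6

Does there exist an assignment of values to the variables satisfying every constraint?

Take m = 3, n = 5, k = 7, j = 3, h = 5, g = 3. Then constraint 1: j + g = 6; constraint 7: m + k = 10; constraint 11: m + j = 6, and every other listed constraint is also met.

Satisfiable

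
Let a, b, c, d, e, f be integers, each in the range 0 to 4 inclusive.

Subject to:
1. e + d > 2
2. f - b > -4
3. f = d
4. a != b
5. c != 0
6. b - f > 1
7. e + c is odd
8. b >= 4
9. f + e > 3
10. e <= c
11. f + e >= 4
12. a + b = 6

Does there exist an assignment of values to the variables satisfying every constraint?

Take a = 2, b = 4, c = 4, d = 2, e = 3, f = 2. Then constraint 1: e + d = 5; constraint 2: f - b = -2, and every other listed constraint is also met.

Satisfiable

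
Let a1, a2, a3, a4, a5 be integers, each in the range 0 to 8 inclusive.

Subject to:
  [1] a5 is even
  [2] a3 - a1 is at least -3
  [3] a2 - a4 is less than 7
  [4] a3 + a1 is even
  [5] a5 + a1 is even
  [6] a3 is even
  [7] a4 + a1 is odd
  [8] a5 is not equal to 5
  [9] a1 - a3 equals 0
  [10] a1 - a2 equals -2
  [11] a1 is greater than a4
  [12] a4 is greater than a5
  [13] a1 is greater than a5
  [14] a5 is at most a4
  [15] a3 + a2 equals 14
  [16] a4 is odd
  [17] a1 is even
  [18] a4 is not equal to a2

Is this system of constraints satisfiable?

Setting (a1, a2, a3, a4, a5) = (6, 8, 6, 3, 2) satisfies everything: constraint 2: a3 - a1 = 0; constraint 3: a2 - a4 = 5; constraint 9: a1 - a3 = 0, and the others follow.

Satisfiable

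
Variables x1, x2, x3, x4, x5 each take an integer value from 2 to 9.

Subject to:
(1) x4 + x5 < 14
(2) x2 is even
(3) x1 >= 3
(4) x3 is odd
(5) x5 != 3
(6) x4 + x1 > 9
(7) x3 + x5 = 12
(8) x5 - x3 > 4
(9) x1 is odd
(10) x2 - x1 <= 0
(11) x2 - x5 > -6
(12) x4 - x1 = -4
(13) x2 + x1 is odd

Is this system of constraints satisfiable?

Satisfiable

The assignment x1 = 7, x2 = 4, x3 = 3, x4 = 3, x5 = 9 works:
  constraint 1 holds since x4 + x5 = 12.
  constraint 6 holds since x4 + x1 = 10.
  constraint 7 holds since x3 + x5 = 12.
The rest check out directly.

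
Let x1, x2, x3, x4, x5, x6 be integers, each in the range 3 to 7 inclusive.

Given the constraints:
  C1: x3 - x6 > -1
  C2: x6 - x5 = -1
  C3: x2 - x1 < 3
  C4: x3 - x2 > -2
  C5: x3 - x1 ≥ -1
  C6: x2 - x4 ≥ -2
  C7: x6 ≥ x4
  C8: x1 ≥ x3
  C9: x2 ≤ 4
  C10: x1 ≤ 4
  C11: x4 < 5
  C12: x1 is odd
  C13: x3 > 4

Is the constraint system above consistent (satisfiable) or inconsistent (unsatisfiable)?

From constraint 13: x3 ≥ 5. From constraints 8 and 10: x3 ≤ x1 and x1 ≤ 4, so x3 ≤ 4. But 4 < 5, so no value of x3 works.

Unsatisfiable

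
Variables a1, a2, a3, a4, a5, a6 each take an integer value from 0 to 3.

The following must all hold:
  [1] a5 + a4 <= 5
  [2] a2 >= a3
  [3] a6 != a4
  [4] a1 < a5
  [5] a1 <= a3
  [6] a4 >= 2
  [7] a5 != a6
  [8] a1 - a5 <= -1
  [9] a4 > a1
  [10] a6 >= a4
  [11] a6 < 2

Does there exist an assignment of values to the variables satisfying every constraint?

Unsatisfiable

From constraints 6 and 10: a6 ≥ a4 and a4 ≥ 2, so a6 ≥ 2. From constraint 11: a6 ≤ 1. But 1 < 2, so no value of a6 works.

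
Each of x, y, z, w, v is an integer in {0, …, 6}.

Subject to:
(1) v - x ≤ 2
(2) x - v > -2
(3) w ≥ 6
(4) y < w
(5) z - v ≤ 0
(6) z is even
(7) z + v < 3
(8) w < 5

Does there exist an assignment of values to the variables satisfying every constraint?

From constraint 3: w ≥ 6. From constraint 8: w ≤ 4. But 4 < 6, so no value of w works.

Unsatisfiable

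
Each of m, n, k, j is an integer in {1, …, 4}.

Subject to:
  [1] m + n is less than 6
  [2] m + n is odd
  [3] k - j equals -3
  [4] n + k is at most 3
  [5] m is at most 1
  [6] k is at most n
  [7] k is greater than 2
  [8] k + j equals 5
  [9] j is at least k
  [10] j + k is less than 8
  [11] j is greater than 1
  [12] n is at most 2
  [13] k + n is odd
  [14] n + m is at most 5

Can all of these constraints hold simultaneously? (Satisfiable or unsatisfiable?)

Unsatisfiable

From constraint 7: k ≥ 3. From constraints 6 and 12: k ≤ n and n ≤ 2, so k ≤ 2. But 2 < 3, so no value of k works.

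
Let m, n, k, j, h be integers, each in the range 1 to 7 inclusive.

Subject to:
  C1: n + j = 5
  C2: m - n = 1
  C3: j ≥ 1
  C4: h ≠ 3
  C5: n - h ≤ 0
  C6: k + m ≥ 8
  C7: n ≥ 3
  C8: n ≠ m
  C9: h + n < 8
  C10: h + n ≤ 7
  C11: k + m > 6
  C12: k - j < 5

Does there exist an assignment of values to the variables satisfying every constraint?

The assignment m = 4, n = 3, k = 4, j = 2, h = 4 works:
  constraint 1 holds since n + j = 5.
  constraint 2 holds since m - n = 1.
The rest check out directly.

Satisfiable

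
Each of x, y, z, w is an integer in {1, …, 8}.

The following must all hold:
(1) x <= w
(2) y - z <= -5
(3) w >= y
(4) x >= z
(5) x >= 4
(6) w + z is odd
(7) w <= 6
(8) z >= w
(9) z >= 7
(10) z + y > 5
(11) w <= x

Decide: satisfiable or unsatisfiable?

Unsatisfiable

From constraints 4 and 9: x ≥ z and z ≥ 7, so x ≥ 7. From constraints 1 and 7: x ≤ w and w ≤ 6, so x ≤ 6. But 6 < 7, so no value of x works.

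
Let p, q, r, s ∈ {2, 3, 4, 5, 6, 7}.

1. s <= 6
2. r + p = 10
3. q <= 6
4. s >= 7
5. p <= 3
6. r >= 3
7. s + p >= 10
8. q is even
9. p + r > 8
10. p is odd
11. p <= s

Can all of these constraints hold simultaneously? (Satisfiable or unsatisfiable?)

From constraint 1: s ≤ 6. From constraint 5: p ≤ 3. Hence s + p ≤ 9. But constraint 7 requires s + p ≥ 10, and 10 > 9. Contradiction.

Unsatisfiable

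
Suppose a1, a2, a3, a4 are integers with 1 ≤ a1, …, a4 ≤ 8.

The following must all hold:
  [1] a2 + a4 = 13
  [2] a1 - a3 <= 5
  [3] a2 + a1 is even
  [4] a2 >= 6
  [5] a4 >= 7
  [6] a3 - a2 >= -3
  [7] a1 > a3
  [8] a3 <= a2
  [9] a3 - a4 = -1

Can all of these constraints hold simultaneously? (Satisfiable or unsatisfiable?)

Satisfiable

The assignment a1 = 8, a2 = 6, a3 = 6, a4 = 7 works:
  constraint 1 holds since a2 + a4 = 13.
  constraint 2 holds since a1 - a3 = 2.
The rest check out directly.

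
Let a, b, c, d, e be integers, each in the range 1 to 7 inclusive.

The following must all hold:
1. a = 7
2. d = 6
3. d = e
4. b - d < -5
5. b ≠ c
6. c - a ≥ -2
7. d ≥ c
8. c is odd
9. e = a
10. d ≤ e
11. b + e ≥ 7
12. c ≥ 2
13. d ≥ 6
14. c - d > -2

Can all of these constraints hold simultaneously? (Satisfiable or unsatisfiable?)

Unsatisfiable

Constraint 2 fixes d = 6 and constraint 1 fixes a = 7. Constraints 3 and 9 give d = e = a, so d = a. But 6 ≠ 7 — contradiction.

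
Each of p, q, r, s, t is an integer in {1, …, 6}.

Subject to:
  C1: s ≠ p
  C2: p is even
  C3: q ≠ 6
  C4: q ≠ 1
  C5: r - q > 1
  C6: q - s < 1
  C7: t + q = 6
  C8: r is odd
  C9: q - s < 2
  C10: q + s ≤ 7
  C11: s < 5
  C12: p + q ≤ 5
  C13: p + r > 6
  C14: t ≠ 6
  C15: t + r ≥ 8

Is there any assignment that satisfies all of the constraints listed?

Take p = 2, q = 3, r = 5, s = 3, t = 3. Then constraint 5: r - q = 2; constraint 6: q - s = 0; constraint 7: t + q = 6, and every other listed constraint is also met.

Satisfiable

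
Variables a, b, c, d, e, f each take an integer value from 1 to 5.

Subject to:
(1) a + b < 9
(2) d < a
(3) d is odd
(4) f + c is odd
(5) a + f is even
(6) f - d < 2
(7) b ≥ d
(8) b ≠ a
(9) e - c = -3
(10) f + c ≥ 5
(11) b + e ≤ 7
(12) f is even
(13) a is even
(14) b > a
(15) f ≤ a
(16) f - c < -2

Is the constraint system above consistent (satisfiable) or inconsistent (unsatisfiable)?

Satisfiable

The assignment a = 2, b = 4, c = 5, d = 1, e = 2, f = 2 works:
  constraint 1 holds since a + b = 6.
  constraint 6 holds since f - d = 1.
  constraint 9 holds since e - c = -3.
The rest check out directly.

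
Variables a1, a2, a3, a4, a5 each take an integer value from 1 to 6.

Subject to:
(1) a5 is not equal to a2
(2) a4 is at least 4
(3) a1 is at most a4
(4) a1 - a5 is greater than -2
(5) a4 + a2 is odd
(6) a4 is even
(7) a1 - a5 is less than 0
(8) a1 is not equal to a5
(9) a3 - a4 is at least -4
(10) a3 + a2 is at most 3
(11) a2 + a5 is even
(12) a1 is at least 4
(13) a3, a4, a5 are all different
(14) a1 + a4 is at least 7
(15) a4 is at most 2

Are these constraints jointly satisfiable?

From constraint 12: a1 ≥ 4. From constraints 3 and 15: a1 ≤ a4 and a4 ≤ 2, so a1 ≤ 2. But 2 < 4, so no value of a1 works.

Unsatisfiable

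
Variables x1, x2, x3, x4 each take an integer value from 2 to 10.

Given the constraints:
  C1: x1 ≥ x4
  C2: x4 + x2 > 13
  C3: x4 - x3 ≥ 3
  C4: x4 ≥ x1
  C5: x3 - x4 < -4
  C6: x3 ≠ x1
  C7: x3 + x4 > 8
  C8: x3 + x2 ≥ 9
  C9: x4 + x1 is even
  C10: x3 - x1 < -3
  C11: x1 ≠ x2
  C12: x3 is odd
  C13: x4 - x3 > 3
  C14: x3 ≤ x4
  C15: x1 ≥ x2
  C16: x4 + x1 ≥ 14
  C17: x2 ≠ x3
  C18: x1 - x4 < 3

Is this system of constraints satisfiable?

Satisfiable

Try x1 = 8, x2 = 6, x3 = 3, x4 = 8.
Check constraint 2: x4 + x2 = 14; constraint 3: x4 - x3 = 5. The remaining constraints are straightforward to verify.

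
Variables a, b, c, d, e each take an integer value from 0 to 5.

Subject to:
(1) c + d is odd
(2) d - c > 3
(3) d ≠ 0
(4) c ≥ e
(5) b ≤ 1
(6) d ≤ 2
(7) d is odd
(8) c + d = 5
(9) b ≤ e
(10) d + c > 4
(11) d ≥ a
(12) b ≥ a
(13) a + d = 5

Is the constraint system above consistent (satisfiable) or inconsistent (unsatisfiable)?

Unsatisfiable

From constraints 5 and 12: a ≤ b ≤ 1. From constraint 6: d ≤ 2. Hence a + d ≤ 3. But constraint 13 requires a + d = 5, and 5 > 3. Contradiction.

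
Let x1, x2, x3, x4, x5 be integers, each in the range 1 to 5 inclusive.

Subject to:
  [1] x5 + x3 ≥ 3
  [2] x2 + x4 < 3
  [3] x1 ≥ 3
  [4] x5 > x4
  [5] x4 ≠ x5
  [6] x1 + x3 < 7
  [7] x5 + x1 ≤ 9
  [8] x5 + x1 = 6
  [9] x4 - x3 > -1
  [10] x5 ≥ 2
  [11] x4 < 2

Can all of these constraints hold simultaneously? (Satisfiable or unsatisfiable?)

Setting (x1, x2, x3, x4, x5) = (3, 1, 1, 1, 3) satisfies everything: constraint 1: x5 + x3 = 4; constraint 2: x2 + x4 = 2, and the others follow.

Satisfiable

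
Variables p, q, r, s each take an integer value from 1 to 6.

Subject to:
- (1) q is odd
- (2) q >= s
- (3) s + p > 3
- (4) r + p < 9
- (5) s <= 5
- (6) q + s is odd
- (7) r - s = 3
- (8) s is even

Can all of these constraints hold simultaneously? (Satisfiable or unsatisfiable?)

The assignment p = 2, q = 5, r = 5, s = 2 works:
  constraint 3 holds since s + p = 4.
  constraint 4 holds since r + p = 7.
The rest check out directly.

Satisfiable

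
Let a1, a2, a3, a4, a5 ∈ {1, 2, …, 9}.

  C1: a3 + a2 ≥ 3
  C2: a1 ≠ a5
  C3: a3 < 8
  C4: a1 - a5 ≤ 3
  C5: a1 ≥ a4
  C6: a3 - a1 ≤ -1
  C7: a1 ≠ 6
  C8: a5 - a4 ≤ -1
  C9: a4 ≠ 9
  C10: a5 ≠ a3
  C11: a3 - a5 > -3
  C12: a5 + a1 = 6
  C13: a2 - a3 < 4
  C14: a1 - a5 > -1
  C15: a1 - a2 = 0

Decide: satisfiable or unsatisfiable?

Satisfiable

The assignment a1 = 4, a2 = 4, a3 = 1, a4 = 4, a5 = 2 works:
  constraint 1 holds since a3 + a2 = 5.
  constraint 4 holds since a1 - a5 = 2.
The rest check out directly.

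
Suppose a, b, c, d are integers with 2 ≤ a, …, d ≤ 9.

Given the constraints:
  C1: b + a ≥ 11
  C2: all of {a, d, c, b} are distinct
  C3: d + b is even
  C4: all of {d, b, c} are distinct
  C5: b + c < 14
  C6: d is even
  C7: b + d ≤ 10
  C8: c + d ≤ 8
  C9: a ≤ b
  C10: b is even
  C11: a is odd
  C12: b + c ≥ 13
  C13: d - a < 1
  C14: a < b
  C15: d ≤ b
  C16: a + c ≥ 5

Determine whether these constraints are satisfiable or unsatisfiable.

Satisfiable

Try a = 3, b = 8, c = 5, d = 2.
Check constraint 1: b + a = 11; constraint 5: b + c = 13; constraint 7: b + d = 10. The remaining constraints are straightforward to verify.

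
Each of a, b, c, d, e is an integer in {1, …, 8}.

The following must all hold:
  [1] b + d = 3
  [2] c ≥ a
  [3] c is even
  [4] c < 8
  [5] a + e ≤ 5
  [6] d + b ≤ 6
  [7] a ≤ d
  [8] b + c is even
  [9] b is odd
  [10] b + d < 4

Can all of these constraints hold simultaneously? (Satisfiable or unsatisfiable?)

Constraint 9 makes b odd and constraint 3 makes c even, so b + c must be odd. Constraint 8 says b + c is even — contradiction.

Unsatisfiable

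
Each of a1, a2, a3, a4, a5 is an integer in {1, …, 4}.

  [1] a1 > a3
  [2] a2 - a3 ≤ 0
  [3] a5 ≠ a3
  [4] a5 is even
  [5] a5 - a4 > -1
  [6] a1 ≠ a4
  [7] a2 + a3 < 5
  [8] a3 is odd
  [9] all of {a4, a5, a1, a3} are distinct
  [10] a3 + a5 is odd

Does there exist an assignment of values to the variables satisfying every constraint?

Satisfiable

One satisfying assignment is a1 = 4, a2 = 1, a3 = 3, a4 = 1, a5 = 2.
For the less obvious constraints — constraint 2: a2 - a3 = -2; constraint 5: a5 - a4 = 1; constraint 7: a2 + a3 = 4 — and the others hold by inspection.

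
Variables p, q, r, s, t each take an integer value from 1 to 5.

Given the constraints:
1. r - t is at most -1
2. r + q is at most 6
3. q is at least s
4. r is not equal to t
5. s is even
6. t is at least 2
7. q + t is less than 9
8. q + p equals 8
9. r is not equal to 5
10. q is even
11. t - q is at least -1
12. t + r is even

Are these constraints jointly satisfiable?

Setting (p, q, r, s, t) = (4, 4, 2, 2, 4) satisfies everything: constraint 1: r - t = -2; constraint 2: r + q = 6, and the others follow.

Satisfiable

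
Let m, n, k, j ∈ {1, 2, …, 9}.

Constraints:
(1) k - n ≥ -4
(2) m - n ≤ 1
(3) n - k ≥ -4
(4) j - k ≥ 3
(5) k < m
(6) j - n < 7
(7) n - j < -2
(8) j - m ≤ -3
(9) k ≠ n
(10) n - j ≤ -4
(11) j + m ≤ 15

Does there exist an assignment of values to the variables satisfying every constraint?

Constraints 1, 2, 4, and 8 give n − m ≥ -1, m − j ≥ 3, j − k ≥ 3, k − n ≥ -4.
Adding all 4 inequalities: the left sides telescope to 0, and the right sides sum to (-1) + 3 + 3 + (-4) = 1. So 0 ≥ 1, which is false.

Unsatisfiable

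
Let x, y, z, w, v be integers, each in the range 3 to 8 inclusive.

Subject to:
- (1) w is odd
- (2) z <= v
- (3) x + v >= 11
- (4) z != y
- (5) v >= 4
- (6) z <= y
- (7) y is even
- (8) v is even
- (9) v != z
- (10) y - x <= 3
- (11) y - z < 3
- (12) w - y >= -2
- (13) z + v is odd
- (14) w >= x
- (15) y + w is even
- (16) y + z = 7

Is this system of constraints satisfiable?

Unsatisfiable

Constraint 7 makes y even and constraint 1 makes w odd, so y + w must be odd. Constraint 15 says y + w is even — contradiction.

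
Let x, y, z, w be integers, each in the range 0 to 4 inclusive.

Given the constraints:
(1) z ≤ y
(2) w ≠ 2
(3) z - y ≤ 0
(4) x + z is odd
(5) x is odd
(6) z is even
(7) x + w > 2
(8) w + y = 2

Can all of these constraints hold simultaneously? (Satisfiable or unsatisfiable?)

Satisfiable

Setting (x, y, z, w) = (3, 2, 0, 0) satisfies everything: constraint 3: z - y = -2; constraint 7: x + w = 3, and the others follow.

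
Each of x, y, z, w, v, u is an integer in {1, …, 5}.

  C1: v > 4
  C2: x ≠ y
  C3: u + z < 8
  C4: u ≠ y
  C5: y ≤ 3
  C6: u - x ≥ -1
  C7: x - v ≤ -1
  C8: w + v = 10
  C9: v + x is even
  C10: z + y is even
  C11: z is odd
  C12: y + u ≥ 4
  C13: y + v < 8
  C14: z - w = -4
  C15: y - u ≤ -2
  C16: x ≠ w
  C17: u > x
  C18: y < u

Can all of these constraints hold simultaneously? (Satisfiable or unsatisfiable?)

Satisfiable

Take x = 3, y = 1, z = 1, w = 5, v = 5, u = 5. Then constraint 3: u + z = 6; constraint 6: u - x = 2, and every other listed constraint is also met.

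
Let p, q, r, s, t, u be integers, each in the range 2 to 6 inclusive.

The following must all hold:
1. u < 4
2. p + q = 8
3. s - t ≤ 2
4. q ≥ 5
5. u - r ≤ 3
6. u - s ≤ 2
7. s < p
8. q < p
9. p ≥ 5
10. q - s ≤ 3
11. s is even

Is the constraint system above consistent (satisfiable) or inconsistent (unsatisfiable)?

Unsatisfiable

From constraint 9: p ≥ 5. From constraint 4: q ≥ 5. Hence p + q ≥ 10. But constraint 2 requires p + q = 8, and 8 < 10. Contradiction.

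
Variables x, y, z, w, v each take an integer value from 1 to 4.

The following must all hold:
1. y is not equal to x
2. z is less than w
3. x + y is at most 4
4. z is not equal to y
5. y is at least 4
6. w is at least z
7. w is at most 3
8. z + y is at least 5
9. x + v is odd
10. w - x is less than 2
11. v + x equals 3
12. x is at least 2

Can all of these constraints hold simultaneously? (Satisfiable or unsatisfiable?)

Unsatisfiable

From constraint 12: x ≥ 2. From constraint 5: y ≥ 4. Hence x + y ≥ 6. But constraint 3 requires x + y ≤ 4, and 4 < 6. Contradiction.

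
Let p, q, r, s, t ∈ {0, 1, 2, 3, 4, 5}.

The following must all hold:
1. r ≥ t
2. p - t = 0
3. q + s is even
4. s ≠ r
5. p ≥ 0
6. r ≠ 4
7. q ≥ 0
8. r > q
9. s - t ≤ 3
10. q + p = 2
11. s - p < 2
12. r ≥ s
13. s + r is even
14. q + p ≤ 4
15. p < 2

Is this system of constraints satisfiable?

Setting (p, q, r, s, t) = (1, 1, 5, 1, 1) satisfies everything: constraint 2: p - t = 0; constraint 9: s - t = 0, and the others follow.

Satisfiable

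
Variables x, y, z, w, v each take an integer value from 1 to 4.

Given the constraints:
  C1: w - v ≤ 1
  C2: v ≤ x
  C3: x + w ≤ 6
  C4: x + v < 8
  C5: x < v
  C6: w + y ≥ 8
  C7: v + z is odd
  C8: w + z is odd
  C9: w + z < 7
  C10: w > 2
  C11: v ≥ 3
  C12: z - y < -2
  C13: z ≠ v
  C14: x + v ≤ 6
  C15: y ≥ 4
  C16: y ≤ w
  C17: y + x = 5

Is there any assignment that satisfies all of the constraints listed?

From constraints 2 and 11: x ≥ v ≥ 3. From constraints 15 and 16: w ≥ y ≥ 4. Hence x + w ≥ 7. But constraint 3 requires x + w ≤ 6, and 6 < 7. Contradiction.

Unsatisfiable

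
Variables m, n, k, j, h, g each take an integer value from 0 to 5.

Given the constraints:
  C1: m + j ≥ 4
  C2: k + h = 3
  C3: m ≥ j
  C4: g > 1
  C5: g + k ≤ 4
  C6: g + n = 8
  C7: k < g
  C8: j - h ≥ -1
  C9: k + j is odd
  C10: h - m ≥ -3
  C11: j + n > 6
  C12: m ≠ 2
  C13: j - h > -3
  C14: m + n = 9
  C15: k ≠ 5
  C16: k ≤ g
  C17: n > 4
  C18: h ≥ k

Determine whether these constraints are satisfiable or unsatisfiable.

Satisfiable

Setting (m, n, k, j, h, g) = (4, 5, 1, 2, 2, 3) satisfies everything: constraint 1: m + j = 6; constraint 2: k + h = 3, and the others follow.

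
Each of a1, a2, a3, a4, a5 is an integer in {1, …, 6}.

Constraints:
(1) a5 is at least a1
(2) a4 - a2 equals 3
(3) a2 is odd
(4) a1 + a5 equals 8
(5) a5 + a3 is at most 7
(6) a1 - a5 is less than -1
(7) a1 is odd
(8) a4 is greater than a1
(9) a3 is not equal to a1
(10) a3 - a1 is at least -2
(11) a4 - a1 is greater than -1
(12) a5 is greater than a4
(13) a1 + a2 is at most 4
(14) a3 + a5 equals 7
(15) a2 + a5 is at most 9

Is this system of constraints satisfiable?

One satisfying assignment is a1 = 3, a2 = 1, a3 = 2, a4 = 4, a5 = 5.
For the less obvious constraints — constraint 2: a4 - a2 = 3; constraint 4: a1 + a5 = 8 — and the others hold by inspection.

Satisfiable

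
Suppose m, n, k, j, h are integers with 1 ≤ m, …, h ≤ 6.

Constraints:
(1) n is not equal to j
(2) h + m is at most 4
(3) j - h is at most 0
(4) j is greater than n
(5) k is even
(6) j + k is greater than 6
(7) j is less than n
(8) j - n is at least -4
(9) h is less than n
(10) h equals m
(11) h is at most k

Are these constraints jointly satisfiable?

Unsatisfiable

Constraints 3, 4, and 9 give h < n, n < j, j ≤ h. Chaining: h < n < j ≤ h, which forces h < h — impossible.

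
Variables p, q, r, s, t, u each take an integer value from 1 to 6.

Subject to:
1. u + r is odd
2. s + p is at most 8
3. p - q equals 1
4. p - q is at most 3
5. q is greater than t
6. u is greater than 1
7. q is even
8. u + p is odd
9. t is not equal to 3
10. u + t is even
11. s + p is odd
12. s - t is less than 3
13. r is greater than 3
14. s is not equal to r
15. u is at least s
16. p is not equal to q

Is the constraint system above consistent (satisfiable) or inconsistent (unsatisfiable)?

One satisfying assignment is p = 5, q = 4, r = 5, s = 2, t = 2, u = 2.
For the less obvious constraints — constraint 2: s + p = 7; constraint 3: p - q = 1; constraint 4: p - q = 1 — and the others hold by inspection.

Satisfiable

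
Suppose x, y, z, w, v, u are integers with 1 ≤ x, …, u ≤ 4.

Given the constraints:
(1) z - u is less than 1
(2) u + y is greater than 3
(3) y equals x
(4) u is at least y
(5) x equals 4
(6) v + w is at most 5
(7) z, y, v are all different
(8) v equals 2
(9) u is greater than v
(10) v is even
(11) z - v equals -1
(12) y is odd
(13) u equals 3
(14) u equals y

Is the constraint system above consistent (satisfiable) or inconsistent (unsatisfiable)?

Unsatisfiable

Constraint 13 fixes u = 3 and constraint 5 fixes x = 4. Constraints 3 and 14 give u = y = x, so u = x. But 3 ≠ 4 — contradiction.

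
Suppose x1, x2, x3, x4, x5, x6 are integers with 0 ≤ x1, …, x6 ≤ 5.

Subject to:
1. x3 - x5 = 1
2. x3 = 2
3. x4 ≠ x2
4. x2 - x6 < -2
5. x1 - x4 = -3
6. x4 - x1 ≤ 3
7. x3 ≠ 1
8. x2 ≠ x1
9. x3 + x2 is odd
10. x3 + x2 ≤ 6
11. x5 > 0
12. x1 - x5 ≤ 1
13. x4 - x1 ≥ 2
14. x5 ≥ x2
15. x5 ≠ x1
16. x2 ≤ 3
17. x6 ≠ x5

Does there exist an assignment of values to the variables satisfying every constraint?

The assignment x1 = 2, x2 = 1, x3 = 2, x4 = 5, x5 = 1, x6 = 5 works:
  constraint 1 holds since x3 - x5 = 1.
  constraint 4 holds since x2 - x6 = -4.
The rest check out directly.

Satisfiable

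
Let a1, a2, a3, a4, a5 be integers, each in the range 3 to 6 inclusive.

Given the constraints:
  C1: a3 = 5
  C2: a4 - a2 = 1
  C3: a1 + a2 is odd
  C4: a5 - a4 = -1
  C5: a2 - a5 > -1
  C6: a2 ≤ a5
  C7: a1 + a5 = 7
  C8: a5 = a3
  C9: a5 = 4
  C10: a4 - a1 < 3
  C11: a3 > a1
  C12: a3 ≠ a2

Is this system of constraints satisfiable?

Unsatisfiable

Constraint 9 fixes a5 = 4 and constraint 1 fixes a3 = 5, but constraint 8 requires a5 = a3. Since 4 ≠ 5, contradiction.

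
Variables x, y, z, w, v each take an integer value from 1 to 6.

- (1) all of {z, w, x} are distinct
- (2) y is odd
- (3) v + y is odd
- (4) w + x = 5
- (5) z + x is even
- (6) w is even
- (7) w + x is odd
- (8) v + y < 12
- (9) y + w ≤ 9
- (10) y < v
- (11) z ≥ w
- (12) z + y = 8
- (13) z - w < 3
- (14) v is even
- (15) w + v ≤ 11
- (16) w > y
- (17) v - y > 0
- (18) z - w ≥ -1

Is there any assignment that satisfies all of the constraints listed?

One satisfying assignment is x = 1, y = 3, z = 5, w = 4, v = 6.
For the less obvious constraints — constraint 4: w + x = 5; constraint 8: v + y = 9; constraint 9: y + w = 7 — and the others hold by inspection.

Satisfiable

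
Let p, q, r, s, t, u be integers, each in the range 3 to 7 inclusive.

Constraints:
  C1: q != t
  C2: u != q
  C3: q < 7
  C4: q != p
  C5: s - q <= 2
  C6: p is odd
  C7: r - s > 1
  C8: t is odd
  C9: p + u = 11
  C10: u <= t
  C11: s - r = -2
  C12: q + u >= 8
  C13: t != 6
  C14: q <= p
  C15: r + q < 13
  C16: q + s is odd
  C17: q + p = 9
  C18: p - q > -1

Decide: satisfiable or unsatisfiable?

Satisfiable

Setting (p, q, r, s, t, u) = (5, 4, 7, 5, 7, 6) satisfies everything: constraint 5: s - q = 1; constraint 7: r - s = 2, and the others follow.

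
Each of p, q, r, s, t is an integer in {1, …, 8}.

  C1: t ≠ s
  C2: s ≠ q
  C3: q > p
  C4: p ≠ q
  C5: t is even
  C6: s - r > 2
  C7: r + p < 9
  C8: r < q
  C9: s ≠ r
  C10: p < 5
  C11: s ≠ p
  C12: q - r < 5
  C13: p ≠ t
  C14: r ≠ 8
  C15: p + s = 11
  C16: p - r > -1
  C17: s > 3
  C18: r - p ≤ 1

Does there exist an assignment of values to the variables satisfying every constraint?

Try p = 3, q = 6, r = 3, s = 8, t = 4.
Check constraint 6: s - r = 5; constraint 7: r + p = 6; constraint 12: q - r = 3. The remaining constraints are straightforward to verify.

Satisfiable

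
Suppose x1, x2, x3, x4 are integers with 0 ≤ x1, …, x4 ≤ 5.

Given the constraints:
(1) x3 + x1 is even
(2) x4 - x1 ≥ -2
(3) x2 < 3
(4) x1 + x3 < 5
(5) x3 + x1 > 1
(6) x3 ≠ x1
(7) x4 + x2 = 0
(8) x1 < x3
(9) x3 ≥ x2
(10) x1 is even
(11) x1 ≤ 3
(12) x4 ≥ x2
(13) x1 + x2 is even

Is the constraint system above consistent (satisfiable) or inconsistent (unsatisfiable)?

One satisfying assignment is x1 = 0, x2 = 0, x3 = 4, x4 = 0.
For the less obvious constraints — constraint 2: x4 - x1 = 0; constraint 4: x1 + x3 = 4 — and the others hold by inspection.

Satisfiable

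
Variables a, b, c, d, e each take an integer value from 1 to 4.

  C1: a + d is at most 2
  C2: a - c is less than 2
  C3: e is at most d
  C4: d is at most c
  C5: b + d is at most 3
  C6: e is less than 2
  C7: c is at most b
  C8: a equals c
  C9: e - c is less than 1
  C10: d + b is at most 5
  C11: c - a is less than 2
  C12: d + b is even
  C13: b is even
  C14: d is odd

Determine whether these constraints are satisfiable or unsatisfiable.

Constraint 14 makes d odd and constraint 13 makes b even, so d + b must be odd. Constraint 12 says d + b is even — contradiction.

Unsatisfiable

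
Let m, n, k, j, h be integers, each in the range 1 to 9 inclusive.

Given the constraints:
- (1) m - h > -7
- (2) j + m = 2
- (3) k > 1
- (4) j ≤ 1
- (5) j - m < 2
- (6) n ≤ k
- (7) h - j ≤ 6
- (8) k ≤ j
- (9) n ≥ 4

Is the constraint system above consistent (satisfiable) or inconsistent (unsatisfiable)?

Unsatisfiable

From constraints 6 and 9: k ≥ n and n ≥ 4, so k ≥ 4. From constraints 4 and 8: k ≤ j and j ≤ 1, so k ≤ 1. But 1 < 4, so no value of k works.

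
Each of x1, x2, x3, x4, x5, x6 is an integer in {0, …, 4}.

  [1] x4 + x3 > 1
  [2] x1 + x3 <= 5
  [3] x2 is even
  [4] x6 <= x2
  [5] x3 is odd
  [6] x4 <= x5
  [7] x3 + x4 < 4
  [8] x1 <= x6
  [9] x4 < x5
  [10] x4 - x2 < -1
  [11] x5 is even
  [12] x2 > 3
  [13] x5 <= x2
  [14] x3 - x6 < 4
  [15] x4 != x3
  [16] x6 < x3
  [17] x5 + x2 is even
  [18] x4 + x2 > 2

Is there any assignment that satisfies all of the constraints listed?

One satisfying assignment is x1 = 0, x2 = 4, x3 = 3, x4 = 0, x5 = 4, x6 = 0.
For the less obvious constraints — constraint 1: x4 + x3 = 3; constraint 2: x1 + x3 = 3 — and the others hold by inspection.

Satisfiable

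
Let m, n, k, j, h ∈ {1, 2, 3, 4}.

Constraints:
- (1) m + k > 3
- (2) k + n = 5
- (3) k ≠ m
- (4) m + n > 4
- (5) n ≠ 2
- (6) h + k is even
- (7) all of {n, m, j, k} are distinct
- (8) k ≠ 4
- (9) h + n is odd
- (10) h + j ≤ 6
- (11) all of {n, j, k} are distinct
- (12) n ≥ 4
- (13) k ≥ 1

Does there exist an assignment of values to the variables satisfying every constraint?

Satisfiable

Try m = 3, n = 4, k = 1, j = 2, h = 3.
Check constraint 1: m + k = 4; constraint 2: k + n = 5; constraint 4: m + n = 7. The remaining constraints are straightforward to verify.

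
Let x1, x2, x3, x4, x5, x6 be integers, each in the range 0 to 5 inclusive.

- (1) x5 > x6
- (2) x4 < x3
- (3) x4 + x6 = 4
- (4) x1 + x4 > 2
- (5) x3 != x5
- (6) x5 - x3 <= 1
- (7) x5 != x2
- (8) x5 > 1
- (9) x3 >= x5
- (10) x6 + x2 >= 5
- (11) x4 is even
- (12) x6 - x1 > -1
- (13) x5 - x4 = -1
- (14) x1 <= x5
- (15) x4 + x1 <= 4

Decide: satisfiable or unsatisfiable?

Setting (x1, x2, x3, x4, x5, x6) = (0, 5, 5, 4, 3, 0) satisfies everything: constraint 3: x4 + x6 = 4; constraint 4: x1 + x4 = 4; constraint 6: x5 - x3 = -2, and the others follow.

Satisfiable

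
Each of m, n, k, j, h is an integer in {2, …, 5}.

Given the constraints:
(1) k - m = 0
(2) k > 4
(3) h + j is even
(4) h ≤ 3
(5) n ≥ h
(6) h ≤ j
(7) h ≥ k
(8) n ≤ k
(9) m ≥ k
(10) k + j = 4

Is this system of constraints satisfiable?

From constraint 2: k ≥ 5. From constraints 4 and 7: k ≤ h and h ≤ 3, so k ≤ 3. But 3 < 5, so no value of k works.

Unsatisfiable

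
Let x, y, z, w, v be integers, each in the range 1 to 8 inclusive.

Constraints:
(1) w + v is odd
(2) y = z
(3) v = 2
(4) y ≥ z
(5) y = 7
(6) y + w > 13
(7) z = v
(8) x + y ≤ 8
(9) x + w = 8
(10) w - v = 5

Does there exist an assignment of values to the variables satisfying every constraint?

Unsatisfiable

Constraint 5 fixes y = 7 and constraint 3 fixes v = 2. Constraints 2 and 7 give y = z = v, so y = v. But 7 ≠ 2 — contradiction.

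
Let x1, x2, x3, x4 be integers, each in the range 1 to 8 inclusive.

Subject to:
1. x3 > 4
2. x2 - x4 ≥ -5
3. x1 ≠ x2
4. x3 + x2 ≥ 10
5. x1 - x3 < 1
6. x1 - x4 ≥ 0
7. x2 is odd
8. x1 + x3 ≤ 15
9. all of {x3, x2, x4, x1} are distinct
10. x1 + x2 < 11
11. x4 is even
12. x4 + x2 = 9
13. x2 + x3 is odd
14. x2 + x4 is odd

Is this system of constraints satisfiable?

Satisfiable

Take x1 = 7, x2 = 3, x3 = 8, x4 = 6. Then constraint 2: x2 - x4 = -3; constraint 4: x3 + x2 = 11; constraint 5: x1 - x3 = -1, and every other listed constraint is also met.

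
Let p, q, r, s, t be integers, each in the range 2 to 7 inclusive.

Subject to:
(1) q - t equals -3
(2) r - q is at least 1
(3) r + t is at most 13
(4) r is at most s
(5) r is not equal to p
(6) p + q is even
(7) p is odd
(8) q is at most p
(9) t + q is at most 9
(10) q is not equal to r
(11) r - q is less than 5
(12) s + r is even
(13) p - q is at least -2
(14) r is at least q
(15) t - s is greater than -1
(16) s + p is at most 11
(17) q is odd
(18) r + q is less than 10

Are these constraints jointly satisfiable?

One satisfying assignment is p = 3, q = 3, r = 6, s = 6, t = 6.
For the less obvious constraints — constraint 1: q - t = -3; constraint 2: r - q = 3 — and the others hold by inspection.

Satisfiable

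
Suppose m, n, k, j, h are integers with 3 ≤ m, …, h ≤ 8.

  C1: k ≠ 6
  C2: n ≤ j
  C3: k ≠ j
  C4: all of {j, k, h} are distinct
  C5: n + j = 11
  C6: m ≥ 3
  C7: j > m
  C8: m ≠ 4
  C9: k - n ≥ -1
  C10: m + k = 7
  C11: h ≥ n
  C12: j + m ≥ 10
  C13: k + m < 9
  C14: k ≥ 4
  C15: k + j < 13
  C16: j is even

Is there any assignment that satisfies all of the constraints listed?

Satisfiable

Setting (m, n, k, j, h) = (3, 3, 4, 8, 3) satisfies everything: constraint 5: n + j = 11; constraint 9: k - n = 1; constraint 10: m + k = 7, and the others follow.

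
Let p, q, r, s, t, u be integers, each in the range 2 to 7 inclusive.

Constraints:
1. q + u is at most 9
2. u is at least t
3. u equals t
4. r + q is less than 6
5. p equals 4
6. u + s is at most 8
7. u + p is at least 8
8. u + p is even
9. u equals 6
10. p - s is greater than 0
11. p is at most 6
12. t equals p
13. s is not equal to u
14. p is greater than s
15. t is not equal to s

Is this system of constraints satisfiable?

Constraint 9 fixes u = 6 and constraint 5 fixes p = 4. Constraints 3 and 12 give u = t = p, so u = p. But 6 ≠ 4 — contradiction.

Unsatisfiable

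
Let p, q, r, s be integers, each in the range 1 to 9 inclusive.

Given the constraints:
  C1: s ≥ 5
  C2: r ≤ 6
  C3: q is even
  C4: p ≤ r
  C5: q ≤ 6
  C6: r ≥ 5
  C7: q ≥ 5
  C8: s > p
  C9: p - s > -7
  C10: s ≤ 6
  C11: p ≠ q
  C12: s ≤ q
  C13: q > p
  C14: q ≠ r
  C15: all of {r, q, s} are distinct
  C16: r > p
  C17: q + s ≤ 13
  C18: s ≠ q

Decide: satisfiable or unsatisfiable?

Unsatisfiable

Constraints 1, 2, 5, 6, 7, and 10 confine each of r, q, s to the 2 values {5, 6}.
Constraint 15 requires all 3 of them to be distinct, but only 2 values are available — impossible by the pigeonhole principle.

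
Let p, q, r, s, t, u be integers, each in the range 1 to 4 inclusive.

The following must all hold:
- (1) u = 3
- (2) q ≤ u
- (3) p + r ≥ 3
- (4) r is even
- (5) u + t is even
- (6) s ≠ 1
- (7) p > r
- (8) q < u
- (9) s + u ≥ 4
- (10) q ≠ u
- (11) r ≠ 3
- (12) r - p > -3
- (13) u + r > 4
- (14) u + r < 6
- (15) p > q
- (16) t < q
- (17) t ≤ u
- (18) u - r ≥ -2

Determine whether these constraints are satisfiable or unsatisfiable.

Satisfiable

The assignment p = 3, q = 2, r = 2, s = 4, t = 1, u = 3 works:
  constraint 3 holds since p + r = 5.
  constraint 9 holds since s + u = 7.
The rest check out directly.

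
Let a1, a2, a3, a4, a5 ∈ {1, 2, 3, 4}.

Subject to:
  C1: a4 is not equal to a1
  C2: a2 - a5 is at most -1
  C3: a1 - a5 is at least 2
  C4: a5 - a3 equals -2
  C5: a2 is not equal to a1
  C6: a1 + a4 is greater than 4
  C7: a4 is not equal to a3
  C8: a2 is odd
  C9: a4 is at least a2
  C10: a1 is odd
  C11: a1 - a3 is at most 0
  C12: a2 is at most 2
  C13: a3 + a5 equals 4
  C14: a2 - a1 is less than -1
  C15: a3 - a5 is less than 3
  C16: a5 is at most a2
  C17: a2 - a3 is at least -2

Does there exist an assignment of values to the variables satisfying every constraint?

Unsatisfiable

Constraints 2, 3, 11, and 17 give a2 − a3 ≥ -2, a3 − a1 ≥ 0, a1 − a5 ≥ 2, a5 − a2 ≥ 1.
Adding all 4 inequalities: the left sides telescope to 0, and the right sides sum to (-2) + 0 + 2 + 1 = 1. So 0 ≥ 1, which is false.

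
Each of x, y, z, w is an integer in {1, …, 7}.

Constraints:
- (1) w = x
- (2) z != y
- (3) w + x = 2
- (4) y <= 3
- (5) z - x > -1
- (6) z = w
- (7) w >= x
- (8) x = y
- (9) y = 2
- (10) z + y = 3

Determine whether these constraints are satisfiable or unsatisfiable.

Unsatisfiable

From constraints 1, 6, and 8, z = w = x = y, so z = y. But constraint 2 says z ≠ y. Contradiction.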